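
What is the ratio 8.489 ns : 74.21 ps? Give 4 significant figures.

(8.489 × 10^-9) / (74.21 × 10^-12) = 0.11439 × 10^3

114.4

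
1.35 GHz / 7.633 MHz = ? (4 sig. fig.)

(1.35e9) / (7.633e6) = 0.17686e3

176.9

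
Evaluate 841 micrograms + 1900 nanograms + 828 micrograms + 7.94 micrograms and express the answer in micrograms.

In micrograms:
  841 micrograms → 841
  1900 nanograms = 1900e-3 micrograms = 1.9
  828 micrograms → 828
  7.94 micrograms → 7.94
Sum: 841 + 1.9 + 828 + 7.94 = 1678.84

1678.84 micrograms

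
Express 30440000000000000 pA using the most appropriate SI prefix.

= 30.44 × 10³ A; 10³ is kilo.

30.44 kA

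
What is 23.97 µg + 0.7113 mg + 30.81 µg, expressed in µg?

766.08 µg

In µg:
  23.97 µg → 23.97
  0.7113 mg = 0.7113 × 10³ µg = 711.3
  30.81 µg → 30.81
Sum: 23.97 + 711.3 + 30.81 = 766.08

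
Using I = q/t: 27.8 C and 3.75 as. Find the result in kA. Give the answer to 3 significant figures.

7410000000000000 kA

(27.8) / (3.75 × 10⁻¹⁸) = 7.4133 × 10¹⁸ A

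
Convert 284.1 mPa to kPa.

0.0002841 kPa

milli = 10⁻³, kilo = 10³; factor is 10⁻⁶.
284.1 × 10⁻⁶ = 0.0002841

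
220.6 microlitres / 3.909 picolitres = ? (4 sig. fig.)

(220.6e-6) / (3.909e-12) = 56.434e6

56430000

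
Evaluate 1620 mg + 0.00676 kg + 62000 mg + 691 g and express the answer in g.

In g:
  1620 mg = 1620e-3 g = 1.62
  0.00676 kg = 0.00676e3 g = 6.76
  62000 mg = 62000e-3 g = 62
  691 g → 691
Sum: 1.62 + 6.76 + 62 + 691 = 761.38

761.38 g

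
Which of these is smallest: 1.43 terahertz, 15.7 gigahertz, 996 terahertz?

15.7 gigahertz

1.43 terahertz = 1430000000000 hertz
15.7 gigahertz = 15700000000 hertz
996 terahertz = 996000000000000 hertz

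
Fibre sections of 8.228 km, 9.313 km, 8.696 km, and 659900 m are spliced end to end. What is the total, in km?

686.137 km

In km:
  8.228 km → 8.228
  9.313 km → 9.313
  8.696 km → 8.696
  659900 m = 659900 × 10⁻³ km = 659.9
Sum: 8.228 + 9.313 + 8.696 + 659.9 = 686.137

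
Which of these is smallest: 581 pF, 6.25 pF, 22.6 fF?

22.6 fF

581 pF = 0.000000000581 F
6.25 pF = 0.00000000000625 F
22.6 fF = 0.0000000000000226 F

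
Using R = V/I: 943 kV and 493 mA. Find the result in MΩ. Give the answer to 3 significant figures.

(943e3) / (493e-3) = 1.9128e6 Ω

1.91 MΩ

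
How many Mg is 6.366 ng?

nano = 1e-9, mega = 1e6; factor is 1e-15.
6.366 × 1e-15 = 0.000000000000006366

0.000000000000006366 Mg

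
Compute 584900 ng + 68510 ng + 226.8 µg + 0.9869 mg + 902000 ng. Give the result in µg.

In µg:
  584900 ng = 584900e-3 µg = 584.9
  68510 ng = 68510e-3 µg = 68.51
  226.8 µg → 226.8
  0.9869 mg = 0.9869e3 µg = 986.9
  902000 ng = 902000e-3 µg = 902
Sum: 584.9 + 68.51 + 226.8 + 986.9 + 902 = 2769.11

2769.11 µg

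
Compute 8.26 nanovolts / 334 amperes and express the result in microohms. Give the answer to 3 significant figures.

0.0000247 microohms

(8.26 × 10⁻⁹) / (334) = 0.024731 × 10⁻⁹ Ω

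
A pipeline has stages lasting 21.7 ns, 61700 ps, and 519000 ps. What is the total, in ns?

In ns:
  21.7 ns → 21.7
  61700 ps = 61700 × 10⁻³ ns = 61.7
  519000 ps = 519000 × 10⁻³ ns = 519
Sum: 21.7 + 61.7 + 519 = 602.4

602.4 ns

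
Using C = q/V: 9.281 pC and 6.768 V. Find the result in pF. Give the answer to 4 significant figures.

1.371 pF

(9.281 × 10^-12) / (6.768) = 1.37131 × 10^-12 F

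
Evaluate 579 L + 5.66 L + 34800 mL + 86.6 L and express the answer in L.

706.06 L

In L:
  579 L → 579
  5.66 L → 5.66
  34800 mL = 34800 × 10^-3 L = 34.8
  86.6 L → 86.6
Sum: 579 + 5.66 + 34.8 + 86.6 = 706.06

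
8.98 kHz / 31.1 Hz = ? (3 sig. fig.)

(8.98e3) / (31.1) = 0.2887e3

289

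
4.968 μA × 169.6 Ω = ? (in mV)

0.8425728 mV

4.968 × 10⁻⁶ × 169.6 = 842.5728 × 10⁻⁶ V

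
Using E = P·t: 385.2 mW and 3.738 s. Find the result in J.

385.2 × 10^-3 × 3.738 = 1439.8776 × 10^-3 J

1.4398776 J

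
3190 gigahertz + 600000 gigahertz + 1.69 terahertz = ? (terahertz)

604.88 terahertz

In terahertz:
  3190 gigahertz = 3190e-3 terahertz = 3.19
  600000 gigahertz = 600000e-3 terahertz = 600
  1.69 terahertz → 1.69
Sum: 3.19 + 600 + 1.69 = 604.88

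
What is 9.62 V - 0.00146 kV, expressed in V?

In V:
  9.62 V → 9.62
  0.00146 kV = 0.00146 × 10^3 V = 1.46
Difference: 9.62 - 1.46 = 8.16

8.16 V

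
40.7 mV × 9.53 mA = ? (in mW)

40.7 × 10^-3 × 9.53 × 10^-3 = 387.871 × 10^-6 W

0.387871 mW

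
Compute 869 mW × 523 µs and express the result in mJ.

869 × 10⁻³ × 523 × 10⁻⁶ = 454487 × 10⁻⁹ J

0.454487 mJ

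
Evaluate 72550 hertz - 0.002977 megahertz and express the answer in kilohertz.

69.573 kilohertz

In kilohertz:
  72550 hertz = 72550 × 10⁻³ kilohertz = 72.55
  0.002977 megahertz = 0.002977 × 10³ kilohertz = 2.977
Difference: 72.55 - 2.977 = 69.573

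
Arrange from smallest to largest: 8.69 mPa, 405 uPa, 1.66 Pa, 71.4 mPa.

8.69 mPa = 0.00869 Pa
405 uPa = 0.000405 Pa
1.66 Pa = 1.66 Pa
71.4 mPa = 0.0714 Pa

405 uPa < 8.69 mPa < 71.4 mPa < 1.66 Pa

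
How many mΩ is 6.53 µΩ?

0.00653 mΩ

micro = 10^-6, milli = 10^-3; factor is 10^-3.
6.53 × 10^-3 = 0.00653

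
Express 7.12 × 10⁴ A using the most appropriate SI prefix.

= 71.2 × 10³ A; 10³ is kilo.

71.2 kA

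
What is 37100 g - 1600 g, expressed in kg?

In kg:
  37100 g = 37100 × 10^-3 kg = 37.1
  1600 g = 1600 × 10^-3 kg = 1.6
Difference: 37.1 - 1.6 = 35.5

35.5 kg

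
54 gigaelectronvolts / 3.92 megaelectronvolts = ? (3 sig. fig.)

(54 × 10⁹) / (3.92 × 10⁶) = 13.78 × 10³

13800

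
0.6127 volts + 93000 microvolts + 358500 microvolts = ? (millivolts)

In millivolts:
  0.6127 volts = 0.6127 × 10^3 millivolts = 612.7
  93000 microvolts = 93000 × 10^-3 millivolts = 93
  358500 microvolts = 358500 × 10^-3 millivolts = 358.5
Sum: 612.7 + 93 + 358.5 = 1064.2

1064.2 millivolts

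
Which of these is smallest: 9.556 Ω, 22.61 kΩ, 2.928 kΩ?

9.556 Ω = 9.556 Ω
22.61 kΩ = 22610 Ω
2.928 kΩ = 2928 Ω

9.556 Ω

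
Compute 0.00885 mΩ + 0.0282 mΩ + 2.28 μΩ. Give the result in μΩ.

39.33 μΩ

In μΩ:
  0.00885 mΩ = 0.00885 × 10^3 μΩ = 8.85
  0.0282 mΩ = 0.0282 × 10^3 μΩ = 28.2
  2.28 μΩ → 2.28
Sum: 8.85 + 28.2 + 2.28 = 39.33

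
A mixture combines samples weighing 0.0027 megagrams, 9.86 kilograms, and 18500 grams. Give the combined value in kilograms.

In kilograms:
  0.0027 megagrams = 0.0027e3 kilograms = 2.7
  9.86 kilograms → 9.86
  18500 grams = 18500e-3 kilograms = 18.5
Sum: 2.7 + 9.86 + 18.5 = 31.06

31.06 kilograms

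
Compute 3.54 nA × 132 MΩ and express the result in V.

0.46728 V

3.54e-9 × 132e6 = 467.28e-3 V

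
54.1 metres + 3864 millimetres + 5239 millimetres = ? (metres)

In metres:
  54.1 metres → 54.1
  3864 millimetres = 3864 × 10^-3 metres = 3.864
  5239 millimetres = 5239 × 10^-3 metres = 5.239
Sum: 54.1 + 3.864 + 5.239 = 63.203

63.203 metres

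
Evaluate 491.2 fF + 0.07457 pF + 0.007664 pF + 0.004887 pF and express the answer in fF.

578.321 fF

In fF:
  491.2 fF → 491.2
  0.07457 pF = 0.07457e3 fF = 74.57
  0.007664 pF = 0.007664e3 fF = 7.664
  0.004887 pF = 0.004887e3 fF = 4.887
Sum: 491.2 + 74.57 + 7.664 + 4.887 = 578.321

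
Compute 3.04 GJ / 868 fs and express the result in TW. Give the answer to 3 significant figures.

3500000000 TW

(3.04e9) / (868e-15) = 0.0035023e24 W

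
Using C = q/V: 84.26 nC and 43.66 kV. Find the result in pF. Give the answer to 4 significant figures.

1.930 pF

(84.26e-9) / (43.66e3) = 1.92991e-12 F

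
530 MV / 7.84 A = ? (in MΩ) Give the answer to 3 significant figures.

67.6 MΩ

(530 × 10^6) / (7.84) = 67.602 × 10^6 Ω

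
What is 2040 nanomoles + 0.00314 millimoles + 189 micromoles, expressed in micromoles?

194.18 micromoles

In micromoles:
  2040 nanomoles = 2040e-3 micromoles = 2.04
  0.00314 millimoles = 0.00314e3 micromoles = 3.14
  189 micromoles → 189
Sum: 2.04 + 3.14 + 189 = 194.18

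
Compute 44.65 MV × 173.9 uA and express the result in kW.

44.65 × 10⁶ × 173.9 × 10⁻⁶ = 7764.635 W

7.764635 kW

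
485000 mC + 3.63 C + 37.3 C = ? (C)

In C:
  485000 mC = 485000e-3 C = 485
  3.63 C → 3.63
  37.3 C → 37.3
Sum: 485 + 3.63 + 37.3 = 525.93

525.93 C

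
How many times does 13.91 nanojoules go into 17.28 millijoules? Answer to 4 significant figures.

(17.28e-3) / (13.91e-9) = 1.2423e6

1242000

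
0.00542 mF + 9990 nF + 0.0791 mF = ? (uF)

In uF:
  0.00542 mF = 0.00542e3 uF = 5.42
  9990 nF = 9990e-3 uF = 9.99
  0.0791 mF = 0.0791e3 uF = 79.1
Sum: 5.42 + 9.99 + 79.1 = 94.51

94.51 uF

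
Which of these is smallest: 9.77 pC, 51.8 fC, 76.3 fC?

9.77 pC = 0.00000000000977 C
51.8 fC = 0.0000000000000518 C
76.3 fC = 0.0000000000000763 C

51.8 fC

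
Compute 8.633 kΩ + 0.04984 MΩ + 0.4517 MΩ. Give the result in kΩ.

510.173 kΩ

In kΩ:
  8.633 kΩ → 8.633
  0.04984 MΩ = 0.04984e3 kΩ = 49.84
  0.4517 MΩ = 0.4517e3 kΩ = 451.7
Sum: 8.633 + 49.84 + 451.7 = 510.173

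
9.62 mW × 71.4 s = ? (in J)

0.686868 J

9.62 × 10^-3 × 71.4 = 686.868 × 10^-3 J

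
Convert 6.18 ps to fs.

pico = 10⁻¹², femto = 10⁻¹⁵; factor is 10³.
6.18 × 10³ = 6180

6180 fs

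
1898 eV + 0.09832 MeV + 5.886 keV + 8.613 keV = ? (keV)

In keV:
  1898 eV = 1898e-3 keV = 1.898
  0.09832 MeV = 0.09832e3 keV = 98.32
  5.886 keV → 5.886
  8.613 keV → 8.613
Sum: 1.898 + 98.32 + 5.886 + 8.613 = 114.717

114.717 keV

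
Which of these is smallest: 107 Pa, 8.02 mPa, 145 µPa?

107 Pa = 107 Pa
8.02 mPa = 0.00802 Pa
145 µPa = 0.000145 Pa

145 µPa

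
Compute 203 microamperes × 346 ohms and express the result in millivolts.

203 × 10⁻⁶ × 346 = 70238 × 10⁻⁶ V

70.238 millivolts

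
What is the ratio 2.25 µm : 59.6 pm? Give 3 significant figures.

37800

(2.25 × 10^-6) / (59.6 × 10^-12) = 0.03775 × 10^6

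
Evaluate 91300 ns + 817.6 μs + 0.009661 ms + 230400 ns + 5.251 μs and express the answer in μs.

1154.212 μs

In μs:
  91300 ns = 91300 × 10^-3 μs = 91.3
  817.6 μs → 817.6
  0.009661 ms = 0.009661 × 10^3 μs = 9.661
  230400 ns = 230400 × 10^-3 μs = 230.4
  5.251 μs → 5.251
Sum: 91.3 + 817.6 + 9.661 + 230.4 + 5.251 = 1154.212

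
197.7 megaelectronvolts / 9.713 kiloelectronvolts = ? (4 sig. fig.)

(197.7 × 10^6) / (9.713 × 10^3) = 20.354 × 10^3

20350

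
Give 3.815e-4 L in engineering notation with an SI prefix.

= 381.5e-6 L; 1e-6 is micro.

381.5 μL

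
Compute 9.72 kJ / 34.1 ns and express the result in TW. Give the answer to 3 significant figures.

0.285 TW

(9.72 × 10³) / (34.1 × 10⁻⁹) = 0.28504 × 10¹² W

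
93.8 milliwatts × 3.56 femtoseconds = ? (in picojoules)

93.8 × 10^-3 × 3.56 × 10^-15 = 333.928 × 10^-18 J

0.000333928 picojoules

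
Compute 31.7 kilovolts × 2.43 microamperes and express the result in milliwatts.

31.7 × 10³ × 2.43 × 10⁻⁶ = 77.031 × 10⁻³ W

77.031 milliwatts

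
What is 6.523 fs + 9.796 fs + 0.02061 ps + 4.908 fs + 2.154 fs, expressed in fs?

In fs:
  6.523 fs → 6.523
  9.796 fs → 9.796
  0.02061 ps = 0.02061 × 10^3 fs = 20.61
  4.908 fs → 4.908
  2.154 fs → 2.154
Sum: 6.523 + 9.796 + 20.61 + 4.908 + 2.154 = 43.991

43.991 fs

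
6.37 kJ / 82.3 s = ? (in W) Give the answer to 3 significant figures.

(6.37 × 10³) / (82.3) = 0.0774 × 10³ W

77.4 W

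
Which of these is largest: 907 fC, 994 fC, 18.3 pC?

907 fC = 0.000000000000907 C
994 fC = 0.000000000000994 C
18.3 pC = 0.0000000000183 C

18.3 pC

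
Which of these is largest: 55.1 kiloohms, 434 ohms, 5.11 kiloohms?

55.1 kiloohms

55.1 kiloohms = 55100 ohms
434 ohms = 434 ohms
5.11 kiloohms = 5110 ohms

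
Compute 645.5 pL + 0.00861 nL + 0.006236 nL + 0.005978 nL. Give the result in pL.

666.324 pL

In pL:
  645.5 pL → 645.5
  0.00861 nL = 0.00861 × 10³ pL = 8.61
  0.006236 nL = 0.006236 × 10³ pL = 6.236
  0.005978 nL = 0.005978 × 10³ pL = 5.978
Sum: 645.5 + 8.61 + 6.236 + 5.978 = 666.324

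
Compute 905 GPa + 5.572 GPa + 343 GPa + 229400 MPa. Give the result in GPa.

1482.972 GPa

In GPa:
  905 GPa → 905
  5.572 GPa → 5.572
  343 GPa → 343
  229400 MPa = 229400 × 10^-3 GPa = 229.4
Sum: 905 + 5.572 + 343 + 229.4 = 1482.972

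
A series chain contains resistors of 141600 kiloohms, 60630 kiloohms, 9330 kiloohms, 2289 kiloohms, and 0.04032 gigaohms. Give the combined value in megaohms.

In megaohms:
  141600 kiloohms = 141600 × 10^-3 megaohms = 141.6
  60630 kiloohms = 60630 × 10^-3 megaohms = 60.63
  9330 kiloohms = 9330 × 10^-3 megaohms = 9.33
  2289 kiloohms = 2289 × 10^-3 megaohms = 2.289
  0.04032 gigaohms = 0.04032 × 10^3 megaohms = 40.32
Sum: 141.6 + 60.63 + 9.33 + 2.289 + 40.32 = 254.169

254.169 megaohms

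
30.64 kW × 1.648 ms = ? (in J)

30.64 × 10^3 × 1.648 × 10^-3 = 50.49472 J

50.49472 J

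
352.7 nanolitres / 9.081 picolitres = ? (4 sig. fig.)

(352.7e-9) / (9.081e-12) = 38.839e3

38840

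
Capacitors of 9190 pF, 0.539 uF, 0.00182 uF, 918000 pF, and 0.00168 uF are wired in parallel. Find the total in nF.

In nF:
  9190 pF = 9190e-3 nF = 9.19
  0.539 uF = 0.539e3 nF = 539
  0.00182 uF = 0.00182e3 nF = 1.82
  918000 pF = 918000e-3 nF = 918
  0.00168 uF = 0.00168e3 nF = 1.68
Sum: 9.19 + 539 + 1.82 + 918 + 1.68 = 1469.69

1469.69 nF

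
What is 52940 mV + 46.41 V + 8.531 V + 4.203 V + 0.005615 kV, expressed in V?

In V:
  52940 mV = 52940e-3 V = 52.94
  46.41 V → 46.41
  8.531 V → 8.531
  4.203 V → 4.203
  0.005615 kV = 0.005615e3 V = 5.615
Sum: 52.94 + 46.41 + 8.531 + 4.203 + 5.615 = 117.699

117.699 V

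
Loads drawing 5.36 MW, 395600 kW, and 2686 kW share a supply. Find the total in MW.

In MW:
  5.36 MW → 5.36
  395600 kW = 395600e-3 MW = 395.6
  2686 kW = 2686e-3 MW = 2.686
Sum: 5.36 + 395.6 + 2.686 = 403.646

403.646 MW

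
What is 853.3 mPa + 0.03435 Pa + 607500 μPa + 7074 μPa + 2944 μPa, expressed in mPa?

In mPa:
  853.3 mPa → 853.3
  0.03435 Pa = 0.03435 × 10³ mPa = 34.35
  607500 μPa = 607500 × 10⁻³ mPa = 607.5
  7074 μPa = 7074 × 10⁻³ mPa = 7.074
  2944 μPa = 2944 × 10⁻³ mPa = 2.944
Sum: 853.3 + 34.35 + 607.5 + 7.074 + 2.944 = 1505.168

1505.168 mPa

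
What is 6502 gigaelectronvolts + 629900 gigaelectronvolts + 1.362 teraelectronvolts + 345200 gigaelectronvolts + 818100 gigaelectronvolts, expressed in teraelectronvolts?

1801.064 teraelectronvolts

In teraelectronvolts:
  6502 gigaelectronvolts = 6502 × 10^-3 teraelectronvolts = 6.502
  629900 gigaelectronvolts = 629900 × 10^-3 teraelectronvolts = 629.9
  1.362 teraelectronvolts → 1.362
  345200 gigaelectronvolts = 345200 × 10^-3 teraelectronvolts = 345.2
  818100 gigaelectronvolts = 818100 × 10^-3 teraelectronvolts = 818.1
Sum: 6.502 + 629.9 + 1.362 + 345.2 + 818.1 = 1801.064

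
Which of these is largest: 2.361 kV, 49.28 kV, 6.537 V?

2.361 kV = 2361 V
49.28 kV = 49280 V
6.537 V = 6.537 V

49.28 kV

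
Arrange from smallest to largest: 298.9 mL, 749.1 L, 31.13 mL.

31.13 mL < 298.9 mL < 749.1 L

298.9 mL = 0.2989 L
749.1 L = 749.1 L
31.13 mL = 0.03113 L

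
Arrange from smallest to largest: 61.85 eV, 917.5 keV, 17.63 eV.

17.63 eV < 61.85 eV < 917.5 keV

61.85 eV = 61.85 eV
917.5 keV = 917500 eV
17.63 eV = 17.63 eV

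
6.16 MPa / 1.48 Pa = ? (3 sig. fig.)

4160000

(6.16e6) / (1.48) = 4.162e6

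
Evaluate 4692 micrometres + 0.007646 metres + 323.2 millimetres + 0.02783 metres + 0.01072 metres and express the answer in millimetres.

374.088 millimetres

In millimetres:
  4692 micrometres = 4692e-3 millimetres = 4.692
  0.007646 metres = 0.007646e3 millimetres = 7.646
  323.2 millimetres → 323.2
  0.02783 metres = 0.02783e3 millimetres = 27.83
  0.01072 metres = 0.01072e3 millimetres = 10.72
Sum: 4.692 + 7.646 + 323.2 + 27.83 + 10.72 = 374.088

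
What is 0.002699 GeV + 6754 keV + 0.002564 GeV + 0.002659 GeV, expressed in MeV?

14.676 MeV

In MeV:
  0.002699 GeV = 0.002699e3 MeV = 2.699
  6754 keV = 6754e-3 MeV = 6.754
  0.002564 GeV = 0.002564e3 MeV = 2.564
  0.002659 GeV = 0.002659e3 MeV = 2.659
Sum: 2.699 + 6.754 + 2.564 + 2.659 = 14.676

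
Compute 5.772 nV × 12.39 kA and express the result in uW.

71.51508 uW

5.772 × 10^-9 × 12.39 × 10^3 = 71.51508 × 10^-6 W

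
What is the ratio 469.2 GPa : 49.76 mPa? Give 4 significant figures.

9429000000000

(469.2 × 10^9) / (49.76 × 10^-3) = 9.4293 × 10^12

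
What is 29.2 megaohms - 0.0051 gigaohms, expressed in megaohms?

24.1 megaohms

In megaohms:
  29.2 megaohms → 29.2
  0.0051 gigaohms = 0.0051 × 10³ megaohms = 5.1
Difference: 29.2 - 5.1 = 24.1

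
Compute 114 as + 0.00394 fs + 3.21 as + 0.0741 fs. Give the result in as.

195.25 as

In as:
  114 as → 114
  0.00394 fs = 0.00394 × 10³ as = 3.94
  3.21 as → 3.21
  0.0741 fs = 0.0741 × 10³ as = 74.1
Sum: 114 + 3.94 + 3.21 + 74.1 = 195.25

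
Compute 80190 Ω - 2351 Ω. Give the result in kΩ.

77.839 kΩ

In kΩ:
  80190 Ω = 80190 × 10⁻³ kΩ = 80.19
  2351 Ω = 2351 × 10⁻³ kΩ = 2.351
Difference: 80.19 - 2.351 = 77.839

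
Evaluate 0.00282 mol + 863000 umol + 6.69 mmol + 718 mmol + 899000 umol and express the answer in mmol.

2489.51 mmol

In mmol:
  0.00282 mol = 0.00282 × 10^3 mmol = 2.82
  863000 umol = 863000 × 10^-3 mmol = 863
  6.69 mmol → 6.69
  718 mmol → 718
  899000 umol = 899000 × 10^-3 mmol = 899
Sum: 2.82 + 863 + 6.69 + 718 + 899 = 2489.51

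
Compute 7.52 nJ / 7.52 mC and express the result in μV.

(7.52 × 10^-9) / (7.52 × 10^-3) = 1 × 10^-6 V

1 μV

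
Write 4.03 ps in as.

4030000 as

pico = 1e-12, atto = 1e-18; factor is 1e6.
4.03 × 1e6 = 4030000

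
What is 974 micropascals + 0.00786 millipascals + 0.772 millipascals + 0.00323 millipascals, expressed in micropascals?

1757.09 micropascals

In micropascals:
  974 micropascals → 974
  0.00786 millipascals = 0.00786 × 10³ micropascals = 7.86
  0.772 millipascals = 0.772 × 10³ micropascals = 772
  0.00323 millipascals = 0.00323 × 10³ micropascals = 3.23
Sum: 974 + 7.86 + 772 + 3.23 = 1757.09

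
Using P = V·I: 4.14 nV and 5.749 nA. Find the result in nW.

0.00000002380086 nW

4.14e-9 × 5.749e-9 = 23.80086e-18 W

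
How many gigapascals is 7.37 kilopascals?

kilo = 1e3, giga = 1e9; factor is 1e-6.
7.37 × 1e-6 = 0.00000737

0.00000737 gigapascals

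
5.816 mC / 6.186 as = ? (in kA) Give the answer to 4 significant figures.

(5.816 × 10⁻³) / (6.186 × 10⁻¹⁸) = 0.940188 × 10¹⁵ A

940200000000 kA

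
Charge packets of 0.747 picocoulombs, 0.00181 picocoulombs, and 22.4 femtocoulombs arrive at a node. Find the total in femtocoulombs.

In femtocoulombs:
  0.747 picocoulombs = 0.747e3 femtocoulombs = 747
  0.00181 picocoulombs = 0.00181e3 femtocoulombs = 1.81
  22.4 femtocoulombs → 22.4
Sum: 747 + 1.81 + 22.4 = 771.21

771.21 femtocoulombs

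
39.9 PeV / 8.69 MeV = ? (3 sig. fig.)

(39.9e15) / (8.69e6) = 4.591e9

4590000000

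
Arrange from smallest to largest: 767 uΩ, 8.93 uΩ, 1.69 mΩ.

767 uΩ = 0.000767 Ω
8.93 uΩ = 0.00000893 Ω
1.69 mΩ = 0.00169 Ω

8.93 uΩ < 767 uΩ < 1.69 mΩ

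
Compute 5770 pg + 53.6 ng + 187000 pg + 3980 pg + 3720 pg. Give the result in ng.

254.07 ng

In ng:
  5770 pg = 5770e-3 ng = 5.77
  53.6 ng → 53.6
  187000 pg = 187000e-3 ng = 187
  3980 pg = 3980e-3 ng = 3.98
  3720 pg = 3720e-3 ng = 3.72
Sum: 5.77 + 53.6 + 187 + 3.98 + 3.72 = 254.07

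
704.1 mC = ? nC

milli = 10^-3, nano = 10^-9; factor is 10^6.
704.1 × 10^6 = 704100000

704100000 nC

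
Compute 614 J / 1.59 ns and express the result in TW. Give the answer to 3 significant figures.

0.386 TW

(614) / (1.59 × 10⁻⁹) = 386.16 × 10⁹ W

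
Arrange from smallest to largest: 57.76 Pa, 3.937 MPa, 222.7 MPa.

57.76 Pa < 3.937 MPa < 222.7 MPa

57.76 Pa = 57.76 Pa
3.937 MPa = 3937000 Pa
222.7 MPa = 222700000 Pa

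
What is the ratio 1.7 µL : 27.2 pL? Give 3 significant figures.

62500

(1.7 × 10^-6) / (27.2 × 10^-12) = 0.0625 × 10^6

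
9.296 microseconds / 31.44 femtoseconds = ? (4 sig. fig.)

(9.296e-6) / (31.44e-15) = 0.29567e9

295700000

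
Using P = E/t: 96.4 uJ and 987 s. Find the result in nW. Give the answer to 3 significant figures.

97.7 nW

(96.4 × 10^-6) / (987) = 0.09767 × 10^-6 W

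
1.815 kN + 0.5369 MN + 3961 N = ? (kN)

542.676 kN

In kN:
  1.815 kN → 1.815
  0.5369 MN = 0.5369 × 10³ kN = 536.9
  3961 N = 3961 × 10⁻³ kN = 3.961
Sum: 1.815 + 536.9 + 3.961 = 542.676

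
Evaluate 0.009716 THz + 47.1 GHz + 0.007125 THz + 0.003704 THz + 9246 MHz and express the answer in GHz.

76.891 GHz

In GHz:
  0.009716 THz = 0.009716e3 GHz = 9.716
  47.1 GHz → 47.1
  0.007125 THz = 0.007125e3 GHz = 7.125
  0.003704 THz = 0.003704e3 GHz = 3.704
  9246 MHz = 9246e-3 GHz = 9.246
Sum: 9.716 + 47.1 + 7.125 + 3.704 + 9.246 = 76.891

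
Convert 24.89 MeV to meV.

24890000000 meV

mega = 10^6, milli = 10^-3; factor is 10^9.
24.89 × 10^9 = 24890000000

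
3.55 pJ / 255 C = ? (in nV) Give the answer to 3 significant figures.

(3.55 × 10⁻¹²) / (255) = 0.013922 × 10⁻¹² V

0.0000139 nV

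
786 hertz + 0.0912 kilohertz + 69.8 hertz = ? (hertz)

947 hertz

In hertz:
  786 hertz → 786
  0.0912 kilohertz = 0.0912 × 10^3 hertz = 91.2
  69.8 hertz → 69.8
Sum: 786 + 91.2 + 69.8 = 947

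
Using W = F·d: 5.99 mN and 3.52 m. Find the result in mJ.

21.0848 mJ

5.99e-3 × 3.52 = 21.0848e-3 J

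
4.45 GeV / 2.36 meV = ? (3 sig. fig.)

1890000000000

(4.45 × 10^9) / (2.36 × 10^-3) = 1.886 × 10^12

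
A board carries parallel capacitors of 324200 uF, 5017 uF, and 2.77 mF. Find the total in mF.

In mF:
  324200 uF = 324200 × 10⁻³ mF = 324.2
  5017 uF = 5017 × 10⁻³ mF = 5.017
  2.77 mF → 2.77
Sum: 324.2 + 5.017 + 2.77 = 331.987

331.987 mF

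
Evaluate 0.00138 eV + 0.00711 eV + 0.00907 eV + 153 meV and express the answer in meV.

170.56 meV

In meV:
  0.00138 eV = 0.00138 × 10³ meV = 1.38
  0.00711 eV = 0.00711 × 10³ meV = 7.11
  0.00907 eV = 0.00907 × 10³ meV = 9.07
  153 meV → 153
Sum: 1.38 + 7.11 + 9.07 + 153 = 170.56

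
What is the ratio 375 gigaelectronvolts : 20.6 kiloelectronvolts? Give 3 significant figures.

18200000

(375 × 10^9) / (20.6 × 10^3) = 18.2 × 10^6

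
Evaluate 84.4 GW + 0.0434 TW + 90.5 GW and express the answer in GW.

In GW:
  84.4 GW → 84.4
  0.0434 TW = 0.0434 × 10³ GW = 43.4
  90.5 GW → 90.5
Sum: 84.4 + 43.4 + 90.5 = 218.3

218.3 GW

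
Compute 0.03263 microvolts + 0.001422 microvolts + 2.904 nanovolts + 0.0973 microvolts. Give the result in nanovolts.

134.256 nanovolts

In nanovolts:
  0.03263 microvolts = 0.03263 × 10^3 nanovolts = 32.63
  0.001422 microvolts = 0.001422 × 10^3 nanovolts = 1.422
  2.904 nanovolts → 2.904
  0.0973 microvolts = 0.0973 × 10^3 nanovolts = 97.3
Sum: 32.63 + 1.422 + 2.904 + 97.3 = 134.256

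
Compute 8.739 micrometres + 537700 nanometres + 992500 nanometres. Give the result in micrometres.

1538.939 micrometres

In micrometres:
  8.739 micrometres → 8.739
  537700 nanometres = 537700e-3 micrometres = 537.7
  992500 nanometres = 992500e-3 micrometres = 992.5
Sum: 8.739 + 537.7 + 992.5 = 1538.939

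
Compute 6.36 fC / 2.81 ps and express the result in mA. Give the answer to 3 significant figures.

2.26 mA

(6.36 × 10⁻¹⁵) / (2.81 × 10⁻¹²) = 2.2633 × 10⁻³ A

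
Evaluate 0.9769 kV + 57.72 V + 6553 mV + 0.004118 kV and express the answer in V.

In V:
  0.9769 kV = 0.9769 × 10^3 V = 976.9
  57.72 V → 57.72
  6553 mV = 6553 × 10^-3 V = 6.553
  0.004118 kV = 0.004118 × 10^3 V = 4.118
Sum: 976.9 + 57.72 + 6.553 + 4.118 = 1045.291

1045.291 V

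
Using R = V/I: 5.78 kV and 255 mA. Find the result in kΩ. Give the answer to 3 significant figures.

(5.78 × 10³) / (255 × 10⁻³) = 0.022667 × 10⁶ Ω

22.7 kΩ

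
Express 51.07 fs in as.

51070 as

femto = 10^-15, atto = 10^-18; factor is 10^3.
51.07 × 10^3 = 51070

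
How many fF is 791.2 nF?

nano = 10⁻⁹, femto = 10⁻¹⁵; factor is 10⁶.
791.2 × 10⁶ = 791200000

791200000 fF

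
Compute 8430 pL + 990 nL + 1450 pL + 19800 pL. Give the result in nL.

1019.68 nL

In nL:
  8430 pL = 8430 × 10⁻³ nL = 8.43
  990 nL → 990
  1450 pL = 1450 × 10⁻³ nL = 1.45
  19800 pL = 19800 × 10⁻³ nL = 19.8
Sum: 8.43 + 990 + 1.45 + 19.8 = 1019.68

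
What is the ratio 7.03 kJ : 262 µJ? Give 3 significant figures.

26800000

(7.03 × 10³) / (262 × 10⁻⁶) = 0.02683 × 10⁹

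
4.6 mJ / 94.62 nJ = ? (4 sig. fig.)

(4.6 × 10^-3) / (94.62 × 10^-9) = 0.048616 × 10^6

48620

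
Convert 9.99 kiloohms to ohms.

kilo = 10^3, (no prefix) = 10^0; factor is 10^3.
9.99 × 10^3 = 9990

9990 ohms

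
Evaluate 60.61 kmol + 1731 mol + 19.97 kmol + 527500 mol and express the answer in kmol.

609.811 kmol

In kmol:
  60.61 kmol → 60.61
  1731 mol = 1731 × 10^-3 kmol = 1.731
  19.97 kmol → 19.97
  527500 mol = 527500 × 10^-3 kmol = 527.5
Sum: 60.61 + 1.731 + 19.97 + 527.5 = 609.811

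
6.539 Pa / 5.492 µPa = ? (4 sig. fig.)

(6.539) / (5.492 × 10⁻⁶) = 1.1906 × 10⁶

1191000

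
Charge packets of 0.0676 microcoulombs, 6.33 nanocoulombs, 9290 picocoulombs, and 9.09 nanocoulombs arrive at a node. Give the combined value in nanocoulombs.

In nanocoulombs:
  0.0676 microcoulombs = 0.0676 × 10^3 nanocoulombs = 67.6
  6.33 nanocoulombs → 6.33
  9290 picocoulombs = 9290 × 10^-3 nanocoulombs = 9.29
  9.09 nanocoulombs → 9.09
Sum: 67.6 + 6.33 + 9.29 + 9.09 = 92.31

92.31 nanocoulombs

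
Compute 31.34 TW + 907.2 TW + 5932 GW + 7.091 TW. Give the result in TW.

951.563 TW

In TW:
  31.34 TW → 31.34
  907.2 TW → 907.2
  5932 GW = 5932 × 10^-3 TW = 5.932
  7.091 TW → 7.091
Sum: 31.34 + 907.2 + 5.932 + 7.091 = 951.563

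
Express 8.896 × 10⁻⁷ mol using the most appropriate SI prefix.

889.6 nmol

= 889.6 × 10⁻⁹ mol; 10⁻⁹ is nano.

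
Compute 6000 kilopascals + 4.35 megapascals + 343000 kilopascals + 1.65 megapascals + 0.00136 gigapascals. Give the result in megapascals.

In megapascals:
  6000 kilopascals = 6000e-3 megapascals = 6
  4.35 megapascals → 4.35
  343000 kilopascals = 343000e-3 megapascals = 343
  1.65 megapascals → 1.65
  0.00136 gigapascals = 0.00136e3 megapascals = 1.36
Sum: 6 + 4.35 + 343 + 1.65 + 1.36 = 356.36

356.36 megapascals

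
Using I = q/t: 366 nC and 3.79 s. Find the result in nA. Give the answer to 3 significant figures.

(366 × 10^-9) / (3.79) = 96.57 × 10^-9 A

96.6 nA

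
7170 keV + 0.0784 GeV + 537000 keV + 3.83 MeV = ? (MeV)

626.4 MeV

In MeV:
  7170 keV = 7170e-3 MeV = 7.17
  0.0784 GeV = 0.0784e3 MeV = 78.4
  537000 keV = 537000e-3 MeV = 537
  3.83 MeV → 3.83
Sum: 7.17 + 78.4 + 537 + 3.83 = 626.4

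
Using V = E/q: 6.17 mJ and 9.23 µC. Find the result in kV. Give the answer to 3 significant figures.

(6.17 × 10⁻³) / (9.23 × 10⁻⁶) = 0.66847 × 10³ V

0.668 kV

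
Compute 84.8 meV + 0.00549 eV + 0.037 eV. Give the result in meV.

In meV:
  84.8 meV → 84.8
  0.00549 eV = 0.00549 × 10^3 meV = 5.49
  0.037 eV = 0.037 × 10^3 meV = 37
Sum: 84.8 + 5.49 + 37 = 127.29

127.29 meV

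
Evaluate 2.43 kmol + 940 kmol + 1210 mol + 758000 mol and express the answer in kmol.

In kmol:
  2.43 kmol → 2.43
  940 kmol → 940
  1210 mol = 1210e-3 kmol = 1.21
  758000 mol = 758000e-3 kmol = 758
Sum: 2.43 + 940 + 1.21 + 758 = 1701.64

1701.64 kmol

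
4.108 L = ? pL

4108000000000 pL

(no prefix) = 10^0, pico = 10^-12; factor is 10^12.
4.108 × 10^12 = 4108000000000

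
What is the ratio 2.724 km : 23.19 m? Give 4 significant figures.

117.5

(2.724 × 10^3) / (23.19) = 0.11746 × 10^3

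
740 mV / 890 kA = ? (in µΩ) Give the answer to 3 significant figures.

(740 × 10^-3) / (890 × 10^3) = 0.83146 × 10^-6 Ω

0.831 µΩ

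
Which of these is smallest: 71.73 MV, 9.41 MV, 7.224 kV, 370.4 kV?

71.73 MV = 71730000 V
9.41 MV = 9410000 V
7.224 kV = 7224 V
370.4 kV = 370400 V

7.224 kV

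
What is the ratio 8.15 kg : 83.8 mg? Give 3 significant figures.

97300

(8.15 × 10³) / (83.8 × 10⁻³) = 0.09726 × 10⁶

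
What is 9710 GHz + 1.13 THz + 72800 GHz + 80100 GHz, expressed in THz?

In THz:
  9710 GHz = 9710e-3 THz = 9.71
  1.13 THz → 1.13
  72800 GHz = 72800e-3 THz = 72.8
  80100 GHz = 80100e-3 THz = 80.1
Sum: 9.71 + 1.13 + 72.8 + 80.1 = 163.74

163.74 THz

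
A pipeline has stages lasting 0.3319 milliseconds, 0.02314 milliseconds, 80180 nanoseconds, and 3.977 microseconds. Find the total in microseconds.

In microseconds:
  0.3319 milliseconds = 0.3319 × 10³ microseconds = 331.9
  0.02314 milliseconds = 0.02314 × 10³ microseconds = 23.14
  80180 nanoseconds = 80180 × 10⁻³ microseconds = 80.18
  3.977 microseconds → 3.977
Sum: 331.9 + 23.14 + 80.18 + 3.977 = 439.197

439.197 microseconds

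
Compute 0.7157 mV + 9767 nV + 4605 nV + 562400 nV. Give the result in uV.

In uV:
  0.7157 mV = 0.7157e3 uV = 715.7
  9767 nV = 9767e-3 uV = 9.767
  4605 nV = 4605e-3 uV = 4.605
  562400 nV = 562400e-3 uV = 562.4
Sum: 715.7 + 9.767 + 4.605 + 562.4 = 1292.472

1292.472 uV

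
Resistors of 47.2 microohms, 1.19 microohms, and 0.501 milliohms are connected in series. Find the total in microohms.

549.39 microohms

In microohms:
  47.2 microohms → 47.2
  1.19 microohms → 1.19
  0.501 milliohms = 0.501 × 10^3 microohms = 501
Sum: 47.2 + 1.19 + 501 = 549.39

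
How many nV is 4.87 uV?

4870 nV

micro = 1e-6, nano = 1e-9; factor is 1e3.
4.87 × 1e3 = 4870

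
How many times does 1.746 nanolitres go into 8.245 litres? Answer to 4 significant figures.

4722000000

(8.245) / (1.746 × 10⁻⁹) = 4.7222 × 10⁹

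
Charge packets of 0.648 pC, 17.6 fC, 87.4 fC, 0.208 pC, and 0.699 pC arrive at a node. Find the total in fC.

1660 fC

In fC:
  0.648 pC = 0.648e3 fC = 648
  17.6 fC → 17.6
  87.4 fC → 87.4
  0.208 pC = 0.208e3 fC = 208
  0.699 pC = 0.699e3 fC = 699
Sum: 648 + 17.6 + 87.4 + 208 + 699 = 1660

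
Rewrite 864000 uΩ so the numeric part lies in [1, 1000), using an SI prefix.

864 mΩ

= 864 × 10⁻³ Ω; 10⁻³ is milli.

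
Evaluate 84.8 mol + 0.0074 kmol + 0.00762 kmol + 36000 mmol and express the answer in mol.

In mol:
  84.8 mol → 84.8
  0.0074 kmol = 0.0074e3 mol = 7.4
  0.00762 kmol = 0.00762e3 mol = 7.62
  36000 mmol = 36000e-3 mol = 36
Sum: 84.8 + 7.4 + 7.62 + 36 = 135.82

135.82 mol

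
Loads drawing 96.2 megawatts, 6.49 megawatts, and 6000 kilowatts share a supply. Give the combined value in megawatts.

In megawatts:
  96.2 megawatts → 96.2
  6.49 megawatts → 6.49
  6000 kilowatts = 6000 × 10^-3 megawatts = 6
Sum: 96.2 + 6.49 + 6 = 108.69

108.69 megawatts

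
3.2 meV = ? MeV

milli = 10⁻³, mega = 10⁶; factor is 10⁻⁹.
3.2 × 10⁻⁹ = 0.0000000032

0.0000000032 MeV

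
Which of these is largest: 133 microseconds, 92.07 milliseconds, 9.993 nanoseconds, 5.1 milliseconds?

92.07 milliseconds

133 microseconds = 0.000133 seconds
92.07 milliseconds = 0.09207 seconds
9.993 nanoseconds = 0.000000009993 seconds
5.1 milliseconds = 0.0051 seconds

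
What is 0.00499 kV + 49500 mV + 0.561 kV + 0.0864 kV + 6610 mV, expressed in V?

708.5 V

In V:
  0.00499 kV = 0.00499e3 V = 4.99
  49500 mV = 49500e-3 V = 49.5
  0.561 kV = 0.561e3 V = 561
  0.0864 kV = 0.0864e3 V = 86.4
  6610 mV = 6610e-3 V = 6.61
Sum: 4.99 + 49.5 + 561 + 86.4 + 6.61 = 708.5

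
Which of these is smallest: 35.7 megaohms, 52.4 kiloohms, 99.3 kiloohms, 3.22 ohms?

3.22 ohms

35.7 megaohms = 35700000 ohms
52.4 kiloohms = 52400 ohms
99.3 kiloohms = 99300 ohms
3.22 ohms = 3.22 ohms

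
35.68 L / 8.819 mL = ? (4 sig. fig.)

(35.68) / (8.819 × 10⁻³) = 4.0458 × 10³

4046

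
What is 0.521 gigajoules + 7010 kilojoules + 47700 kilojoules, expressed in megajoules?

575.71 megajoules

In megajoules:
  0.521 gigajoules = 0.521 × 10³ megajoules = 521
  7010 kilojoules = 7010 × 10⁻³ megajoules = 7.01
  47700 kilojoules = 47700 × 10⁻³ megajoules = 47.7
Sum: 521 + 7.01 + 47.7 = 575.71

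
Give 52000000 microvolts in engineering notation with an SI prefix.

= 52 volts; mantissa already in [1, 1000).

52 volts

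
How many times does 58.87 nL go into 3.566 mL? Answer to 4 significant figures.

(3.566e-3) / (58.87e-9) = 0.060574e6

60570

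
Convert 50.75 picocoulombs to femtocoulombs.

pico = 10^-12, femto = 10^-15; factor is 10^3.
50.75 × 10^3 = 50750

50750 femtocoulombs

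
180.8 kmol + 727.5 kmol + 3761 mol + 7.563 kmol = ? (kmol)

In kmol:
  180.8 kmol → 180.8
  727.5 kmol → 727.5
  3761 mol = 3761 × 10^-3 kmol = 3.761
  7.563 kmol → 7.563
Sum: 180.8 + 727.5 + 3.761 + 7.563 = 919.624

919.624 kmol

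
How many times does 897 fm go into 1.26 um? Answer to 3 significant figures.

1400000

(1.26 × 10^-6) / (897 × 10^-15) = 0.001405 × 10^9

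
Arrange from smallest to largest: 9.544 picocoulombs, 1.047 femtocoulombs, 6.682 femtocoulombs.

1.047 femtocoulombs < 6.682 femtocoulombs < 9.544 picocoulombs

9.544 picocoulombs = 0.000000000009544 coulombs
1.047 femtocoulombs = 0.000000000000001047 coulombs
6.682 femtocoulombs = 0.000000000000006682 coulombs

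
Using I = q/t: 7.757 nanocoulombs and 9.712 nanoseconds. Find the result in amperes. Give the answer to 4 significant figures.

0.7987 amperes

(7.757 × 10⁻⁹) / (9.712 × 10⁻⁹) = 0.798703 A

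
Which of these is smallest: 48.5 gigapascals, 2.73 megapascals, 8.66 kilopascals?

8.66 kilopascals

48.5 gigapascals = 48500000000 pascals
2.73 megapascals = 2730000 pascals
8.66 kilopascals = 8660 pascals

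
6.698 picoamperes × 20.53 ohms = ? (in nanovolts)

6.698 × 10^-12 × 20.53 = 137.50994 × 10^-12 V

0.13750994 nanovolts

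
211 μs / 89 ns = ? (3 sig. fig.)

2370

(211 × 10^-6) / (89 × 10^-9) = 2.371 × 10^3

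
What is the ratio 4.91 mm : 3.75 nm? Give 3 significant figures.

(4.91 × 10^-3) / (3.75 × 10^-9) = 1.309 × 10^6

1310000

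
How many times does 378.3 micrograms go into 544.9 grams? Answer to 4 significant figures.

1440000

(544.9) / (378.3 × 10^-6) = 1.4404 × 10^6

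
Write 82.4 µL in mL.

0.0824 mL

micro = 10⁻⁶, milli = 10⁻³; factor is 10⁻³.
82.4 × 10⁻³ = 0.0824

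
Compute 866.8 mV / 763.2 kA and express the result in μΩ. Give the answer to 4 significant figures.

(866.8 × 10⁻³) / (763.2 × 10³) = 1.13574 × 10⁻⁶ Ω

1.136 μΩ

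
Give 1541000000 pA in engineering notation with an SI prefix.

1.541 mA

= 1.541 × 10⁻³ A; 10⁻³ is milli.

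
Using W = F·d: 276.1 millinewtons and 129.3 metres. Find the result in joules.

276.1e-3 × 129.3 = 35699.73e-3 J

35.69973 joules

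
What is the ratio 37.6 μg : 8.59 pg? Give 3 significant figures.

4380000

(37.6e-6) / (8.59e-12) = 4.377e6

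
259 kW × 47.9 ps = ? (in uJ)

259e3 × 47.9e-12 = 12406.1e-9 J

12.4061 uJ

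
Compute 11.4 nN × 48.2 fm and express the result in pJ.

11.4 × 10⁻⁹ × 48.2 × 10⁻¹⁵ = 549.48 × 10⁻²⁴ J

0.00000000054948 pJ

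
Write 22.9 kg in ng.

22900000000000 ng

kilo = 10^3, nano = 10^-9; factor is 10^12.
22.9 × 10^12 = 22900000000000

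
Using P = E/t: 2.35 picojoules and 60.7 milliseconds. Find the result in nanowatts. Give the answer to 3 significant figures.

(2.35 × 10⁻¹²) / (60.7 × 10⁻³) = 0.038715 × 10⁻⁹ W

0.0387 nanowatts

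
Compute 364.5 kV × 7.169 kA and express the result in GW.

2.6131005 GW

364.5 × 10^3 × 7.169 × 10^3 = 2613.1005 × 10^6 W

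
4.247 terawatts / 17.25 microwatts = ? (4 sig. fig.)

246200000000000000

(4.247e12) / (17.25e-6) = 0.2462e18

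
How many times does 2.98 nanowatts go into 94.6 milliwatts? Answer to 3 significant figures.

31700000

(94.6 × 10^-3) / (2.98 × 10^-9) = 31.74 × 10^6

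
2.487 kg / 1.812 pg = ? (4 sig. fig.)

1373000000000000

(2.487 × 10^3) / (1.812 × 10^-12) = 1.3725 × 10^15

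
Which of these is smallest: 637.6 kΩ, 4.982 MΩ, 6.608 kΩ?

6.608 kΩ

637.6 kΩ = 637600 Ω
4.982 MΩ = 4982000 Ω
6.608 kΩ = 6608 Ω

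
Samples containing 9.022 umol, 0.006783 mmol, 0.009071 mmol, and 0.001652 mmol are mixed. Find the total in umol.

In umol:
  9.022 umol → 9.022
  0.006783 mmol = 0.006783e3 umol = 6.783
  0.009071 mmol = 0.009071e3 umol = 9.071
  0.001652 mmol = 0.001652e3 umol = 1.652
Sum: 9.022 + 6.783 + 9.071 + 1.652 = 26.528

26.528 umol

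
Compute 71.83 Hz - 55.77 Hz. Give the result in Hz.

16.06 Hz

In Hz:
  71.83 Hz → 71.83
  55.77 Hz → 55.77
Difference: 71.83 - 55.77 = 16.06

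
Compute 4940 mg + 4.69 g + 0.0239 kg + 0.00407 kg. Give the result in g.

37.6 g

In g:
  4940 mg = 4940 × 10^-3 g = 4.94
  4.69 g → 4.69
  0.0239 kg = 0.0239 × 10^3 g = 23.9
  0.00407 kg = 0.00407 × 10^3 g = 4.07
Sum: 4.94 + 4.69 + 23.9 + 4.07 = 37.6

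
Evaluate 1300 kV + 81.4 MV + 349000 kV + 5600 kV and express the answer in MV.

In MV:
  1300 kV = 1300e-3 MV = 1.3
  81.4 MV → 81.4
  349000 kV = 349000e-3 MV = 349
  5600 kV = 5600e-3 MV = 5.6
Sum: 1.3 + 81.4 + 349 + 5.6 = 437.3

437.3 MV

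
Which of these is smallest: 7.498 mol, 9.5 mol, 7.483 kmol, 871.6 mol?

7.498 mol

7.498 mol = 7.498 mol
9.5 mol = 9.5 mol
7.483 kmol = 7483 mol
871.6 mol = 871.6 mol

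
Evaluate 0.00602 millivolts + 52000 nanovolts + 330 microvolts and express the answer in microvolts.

388.02 microvolts

In microvolts:
  0.00602 millivolts = 0.00602 × 10³ microvolts = 6.02
  52000 nanovolts = 52000 × 10⁻³ microvolts = 52
  330 microvolts → 330
Sum: 6.02 + 52 + 330 = 388.02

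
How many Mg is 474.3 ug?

0.0000000004743 Mg

micro = 1e-6, mega = 1e6; factor is 1e-12.
474.3 × 1e-12 = 0.0000000004743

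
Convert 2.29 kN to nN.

2290000000000 nN

kilo = 10^3, nano = 10^-9; factor is 10^12.
2.29 × 10^12 = 2290000000000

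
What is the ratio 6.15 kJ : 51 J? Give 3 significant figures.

121

(6.15 × 10^3) / (51) = 0.1206 × 10^3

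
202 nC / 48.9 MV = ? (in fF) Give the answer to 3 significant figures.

4.13 fF

(202e-9) / (48.9e6) = 4.1309e-15 F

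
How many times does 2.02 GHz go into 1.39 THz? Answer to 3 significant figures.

688

(1.39e12) / (2.02e9) = 0.6881e3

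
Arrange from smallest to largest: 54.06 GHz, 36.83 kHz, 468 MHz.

36.83 kHz < 468 MHz < 54.06 GHz

54.06 GHz = 54060000000 Hz
36.83 kHz = 36830 Hz
468 MHz = 468000000 Hz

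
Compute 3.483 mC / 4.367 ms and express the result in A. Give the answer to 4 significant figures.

0.7976 A

(3.483e-3) / (4.367e-3) = 0.797573 A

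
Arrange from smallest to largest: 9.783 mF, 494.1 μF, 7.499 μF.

7.499 μF < 494.1 μF < 9.783 mF

9.783 mF = 0.009783 F
494.1 μF = 0.0004941 F
7.499 μF = 0.000007499 F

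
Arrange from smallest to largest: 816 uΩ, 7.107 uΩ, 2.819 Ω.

816 uΩ = 0.000816 Ω
7.107 uΩ = 0.000007107 Ω
2.819 Ω = 2.819 Ω

7.107 uΩ < 816 uΩ < 2.819 Ω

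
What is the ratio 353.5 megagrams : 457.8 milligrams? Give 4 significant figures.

772200000

(353.5 × 10^6) / (457.8 × 10^-3) = 0.77217 × 10^9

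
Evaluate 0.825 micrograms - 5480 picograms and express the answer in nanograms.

819.52 nanograms

In nanograms:
  0.825 micrograms = 0.825 × 10^3 nanograms = 825
  5480 picograms = 5480 × 10^-3 nanograms = 5.48
Difference: 825 - 5.48 = 819.52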